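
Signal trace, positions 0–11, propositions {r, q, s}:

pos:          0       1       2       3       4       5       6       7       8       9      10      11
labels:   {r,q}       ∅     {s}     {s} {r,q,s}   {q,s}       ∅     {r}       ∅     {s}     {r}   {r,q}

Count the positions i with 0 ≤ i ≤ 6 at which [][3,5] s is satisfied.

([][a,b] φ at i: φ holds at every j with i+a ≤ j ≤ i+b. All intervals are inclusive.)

1

Evaluate at each i in [0,6]:
  i=0: ✓ (all of [3,5])
  i=1: ✗ (fails at j=6)
  i=2: ✗ (fails at j=6)
  i=3: ✗ (fails at j=6)
  i=4: ✗ (fails at j=7)
  i=5: ✗ (fails at j=8)
  i=6: ✗ (fails at j=10)
Positions where it holds: {0} → 1.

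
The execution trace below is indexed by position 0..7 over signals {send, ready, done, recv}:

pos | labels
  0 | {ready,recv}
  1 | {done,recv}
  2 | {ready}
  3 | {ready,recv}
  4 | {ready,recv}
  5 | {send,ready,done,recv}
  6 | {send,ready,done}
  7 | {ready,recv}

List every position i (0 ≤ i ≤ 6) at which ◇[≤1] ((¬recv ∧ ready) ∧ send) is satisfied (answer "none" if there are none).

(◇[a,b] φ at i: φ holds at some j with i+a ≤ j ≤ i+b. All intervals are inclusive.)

Evaluate at each i in [0,6]:
  i=0: ✗ (none in [0,1])
  i=1: ✗ (none in [1,2])
  i=2: ✗ (none in [2,3])
  i=3: ✗ (none in [3,4])
  i=4: ✗ (none in [4,5])
  i=5: ✓ (witness j=6)
  i=6: ✓ (witness j=6)

5, 6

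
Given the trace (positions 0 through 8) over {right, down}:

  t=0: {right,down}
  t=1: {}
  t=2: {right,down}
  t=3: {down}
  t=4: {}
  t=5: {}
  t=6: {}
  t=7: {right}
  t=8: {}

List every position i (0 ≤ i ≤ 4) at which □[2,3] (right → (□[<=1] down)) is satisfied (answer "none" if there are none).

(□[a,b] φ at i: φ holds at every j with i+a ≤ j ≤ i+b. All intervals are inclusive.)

0, 1, 2, 3

Evaluate at each i in [0,4]:
  i=0: ✓ (all of [2,3])
  i=1: ✓ (all of [3,4])
  i=2: ✓ (all of [4,5])
  i=3: ✓ (all of [5,6])
  i=4: ✗ (fails at j=7)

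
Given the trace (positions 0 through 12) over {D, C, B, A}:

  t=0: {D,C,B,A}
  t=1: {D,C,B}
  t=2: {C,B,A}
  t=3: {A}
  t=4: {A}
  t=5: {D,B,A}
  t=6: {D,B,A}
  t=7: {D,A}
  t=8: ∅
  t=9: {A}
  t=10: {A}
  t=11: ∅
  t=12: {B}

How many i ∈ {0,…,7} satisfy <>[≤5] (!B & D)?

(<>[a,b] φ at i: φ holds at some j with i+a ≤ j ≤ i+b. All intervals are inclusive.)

Evaluate at each i in [0,7]:
  i=0: ✗ (none in [0,5])
  i=1: ✗ (none in [1,6])
  i=2: ✓ (witness j=7)
  i=3: ✓ (witness j=7)
  i=4: ✓ (witness j=7)
  i=5: ✓ (witness j=7)
  i=6: ✓ (witness j=7)
  i=7: ✓ (witness j=7)
Positions where it holds: {2, 3, 4, 5, 6, 7} → 6.

6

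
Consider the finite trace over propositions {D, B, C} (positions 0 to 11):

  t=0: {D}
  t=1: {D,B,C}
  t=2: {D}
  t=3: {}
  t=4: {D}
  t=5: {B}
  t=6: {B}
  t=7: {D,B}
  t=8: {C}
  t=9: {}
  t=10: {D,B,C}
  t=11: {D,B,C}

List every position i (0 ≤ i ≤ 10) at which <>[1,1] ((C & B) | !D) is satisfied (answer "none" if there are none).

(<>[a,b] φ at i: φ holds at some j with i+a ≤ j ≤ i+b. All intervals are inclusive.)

0, 2, 4, 5, 7, 8, 9, 10

Evaluate at each i in [0,10]:
  i=0: ✓ (witness j=1)
  i=1: ✗ (none in [2,2])
  i=2: ✓ (witness j=3)
  i=3: ✗ (none in [4,4])
  i=4: ✓ (witness j=5)
  i=5: ✓ (witness j=6)
  i=6: ✗ (none in [7,7])
  i=7: ✓ (witness j=8)
  i=8: ✓ (witness j=9)
  i=9: ✓ (witness j=10)
  i=10: ✓ (witness j=11)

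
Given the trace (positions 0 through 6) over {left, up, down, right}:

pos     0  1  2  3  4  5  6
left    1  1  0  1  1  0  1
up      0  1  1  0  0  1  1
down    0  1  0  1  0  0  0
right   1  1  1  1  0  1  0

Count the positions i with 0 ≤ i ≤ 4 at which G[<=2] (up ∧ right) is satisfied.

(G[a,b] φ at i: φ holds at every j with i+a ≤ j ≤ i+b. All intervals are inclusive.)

Evaluate at each i in [0,4]:
  i=0: ✗ (fails at j=0)
  i=1: ✗ (fails at j=3)
  i=2: ✗ (fails at j=3)
  i=3: ✗ (fails at j=3)
  i=4: ✗ (fails at j=4)
Positions where it holds: {} → 0.

0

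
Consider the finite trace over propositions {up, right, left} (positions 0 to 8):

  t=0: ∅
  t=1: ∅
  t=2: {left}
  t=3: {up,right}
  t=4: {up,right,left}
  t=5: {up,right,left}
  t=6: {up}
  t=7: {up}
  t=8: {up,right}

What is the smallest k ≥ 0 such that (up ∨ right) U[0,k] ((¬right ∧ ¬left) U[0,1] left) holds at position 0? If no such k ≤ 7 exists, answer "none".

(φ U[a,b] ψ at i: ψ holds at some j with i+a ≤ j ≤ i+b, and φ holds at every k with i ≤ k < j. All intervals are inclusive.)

Need earliest j ≥ 0 with ((¬right ∧ ¬left) U[0,1] left), and (up ∨ right) at every k in [0,j-1].
  j=0: rhs fails.
  j=1: rhs holds but lhs fails at k=0.
  j=2: rhs holds but lhs fails at k=0.
  j=3: rhs fails.
  j=4: rhs holds but lhs fails at k=0.
  j=5: rhs holds but lhs fails at k=0.
  j=6: rhs fails.
  j=7: rhs fails.
No witness within the range → none.

none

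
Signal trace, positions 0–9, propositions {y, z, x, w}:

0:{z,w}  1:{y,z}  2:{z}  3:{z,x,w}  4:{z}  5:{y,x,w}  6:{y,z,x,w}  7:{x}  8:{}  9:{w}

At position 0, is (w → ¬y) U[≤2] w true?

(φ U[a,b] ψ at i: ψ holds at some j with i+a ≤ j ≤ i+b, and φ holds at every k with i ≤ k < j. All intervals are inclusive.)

Holds

Need some j in [0,2] with w, and (w → ¬y) at every k in [0,j-1].
  j=0: w holds; no prefix to check → satisfied.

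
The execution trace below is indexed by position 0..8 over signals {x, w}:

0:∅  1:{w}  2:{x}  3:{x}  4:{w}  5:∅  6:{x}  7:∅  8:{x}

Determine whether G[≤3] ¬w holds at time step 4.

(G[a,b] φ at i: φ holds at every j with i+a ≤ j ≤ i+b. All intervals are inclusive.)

Check ¬w at every j in [4,7]:
  j=4: false
  j=5: true
  j=6: true
  j=7: true
Fails at j=4 → formula fails.

No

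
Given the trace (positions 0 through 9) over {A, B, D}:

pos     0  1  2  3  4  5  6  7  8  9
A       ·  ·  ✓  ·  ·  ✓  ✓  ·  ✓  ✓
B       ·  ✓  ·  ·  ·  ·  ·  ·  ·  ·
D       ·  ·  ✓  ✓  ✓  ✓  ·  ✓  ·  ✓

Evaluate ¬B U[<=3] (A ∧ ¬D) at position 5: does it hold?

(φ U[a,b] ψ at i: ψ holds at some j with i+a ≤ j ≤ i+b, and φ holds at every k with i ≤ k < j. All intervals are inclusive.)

Yes

Need some j in [5,8] with (A ∧ ¬D), and ¬B at every k in [5,j-1].
  j=5: (A ∧ ¬D) false.
  j=6: (A ∧ ¬D) holds; ¬B holds at every k in [5,5] → satisfied.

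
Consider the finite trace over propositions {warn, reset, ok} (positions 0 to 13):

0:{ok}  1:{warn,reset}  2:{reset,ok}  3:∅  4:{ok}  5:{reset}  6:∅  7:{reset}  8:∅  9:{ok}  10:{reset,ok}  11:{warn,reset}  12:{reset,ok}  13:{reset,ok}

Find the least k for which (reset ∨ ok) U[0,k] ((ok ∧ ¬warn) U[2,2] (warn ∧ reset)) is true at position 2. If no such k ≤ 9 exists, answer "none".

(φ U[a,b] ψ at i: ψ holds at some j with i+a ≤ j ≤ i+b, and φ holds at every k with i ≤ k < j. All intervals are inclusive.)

Need earliest j ≥ 2 with ((ok ∧ ¬warn) U[2,2] (warn ∧ reset)), and (reset ∨ ok) at every k in [2,j-1].
  j=2: rhs fails.
  j=3: rhs fails.
  j=4: rhs fails.
  j=5: rhs fails.
  j=6: rhs fails.
  j=7: rhs fails.
  j=8: rhs fails.
  j=9: rhs holds but lhs fails at k=3.
  j=10: rhs fails.
  j=11: rhs fails.
No witness within the range → none.

none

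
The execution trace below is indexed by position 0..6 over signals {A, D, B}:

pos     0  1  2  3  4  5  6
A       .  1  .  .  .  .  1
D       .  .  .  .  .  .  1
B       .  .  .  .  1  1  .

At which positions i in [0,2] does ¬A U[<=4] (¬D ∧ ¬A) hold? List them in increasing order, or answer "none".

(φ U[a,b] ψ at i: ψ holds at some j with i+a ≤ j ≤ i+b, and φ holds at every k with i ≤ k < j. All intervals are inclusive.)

0, 2

Evaluate at each i in [0,2]:
  i=0: ✓ (rhs at j=0)
  i=1: ✗ (lhs fails at k=1 before rhs at j=2)
  i=2: ✓ (rhs at j=2)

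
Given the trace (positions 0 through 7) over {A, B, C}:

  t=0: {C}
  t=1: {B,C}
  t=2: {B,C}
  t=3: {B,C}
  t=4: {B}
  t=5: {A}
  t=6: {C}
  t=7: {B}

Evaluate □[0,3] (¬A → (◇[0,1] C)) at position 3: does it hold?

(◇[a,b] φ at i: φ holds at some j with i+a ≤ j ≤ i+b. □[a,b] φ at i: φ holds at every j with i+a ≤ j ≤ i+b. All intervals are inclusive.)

Check (¬A → (◇[0,1] C)) at every j in [3,6]:
  j=3: antecedent true; consequent holds (witness at 3) → ✓
  j=4: antecedent true; consequent fails (none in [4,5]) → ✗
  j=5: antecedent false → ✓
  j=6: antecedent true; consequent holds (witness at 6) → ✓
Fails at j=4 → formula fails.

False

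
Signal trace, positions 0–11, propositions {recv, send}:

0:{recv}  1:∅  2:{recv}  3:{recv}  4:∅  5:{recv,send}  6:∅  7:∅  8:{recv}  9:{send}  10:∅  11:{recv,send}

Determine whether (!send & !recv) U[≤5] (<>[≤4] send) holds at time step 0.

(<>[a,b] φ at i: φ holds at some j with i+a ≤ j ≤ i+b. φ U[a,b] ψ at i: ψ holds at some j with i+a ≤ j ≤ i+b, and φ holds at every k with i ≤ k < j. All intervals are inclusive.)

Need some j in [0,5] with <>[≤4] send, and (!send & !recv) at every k in [0,j-1].
  j=0: <>[≤4] send — fails (none in [0,4]).
  j=1: <>[≤4] send holds, but (!send & !recv) fails at k=0 → not this j.
  j=2: <>[≤4] send holds, but (!send & !recv) fails at k=0 → not this j.
  j=3: <>[≤4] send holds, but (!send & !recv) fails at k=0 → not this j.
  j=4: <>[≤4] send holds, but (!send & !recv) fails at k=0 → not this j.
  j=5: <>[≤4] send holds, but (!send & !recv) fails at k=0 → not this j.
No j in the window works → until fails.

False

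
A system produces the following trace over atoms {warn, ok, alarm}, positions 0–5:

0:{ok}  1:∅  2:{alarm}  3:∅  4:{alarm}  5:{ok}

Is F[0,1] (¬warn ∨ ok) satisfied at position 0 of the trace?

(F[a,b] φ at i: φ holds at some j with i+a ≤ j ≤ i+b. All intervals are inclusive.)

True

Check (¬warn ∨ ok) at each j in [0,1]:
  j=0: true
  j=1: true
Found at j=0 → formula holds.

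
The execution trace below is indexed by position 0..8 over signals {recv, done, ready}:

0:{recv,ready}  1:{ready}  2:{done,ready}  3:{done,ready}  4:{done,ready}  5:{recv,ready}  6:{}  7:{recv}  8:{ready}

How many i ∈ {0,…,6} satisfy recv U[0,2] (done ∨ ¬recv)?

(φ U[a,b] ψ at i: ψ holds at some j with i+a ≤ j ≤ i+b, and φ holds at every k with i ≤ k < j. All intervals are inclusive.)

Evaluate at each i in [0,6]:
  i=0: ✓ (rhs at j=1; lhs holds on [0,0])
  i=1: ✓ (rhs at j=1)
  i=2: ✓ (rhs at j=2)
  i=3: ✓ (rhs at j=3)
  i=4: ✓ (rhs at j=4)
  i=5: ✓ (rhs at j=6; lhs holds on [5,5])
  i=6: ✓ (rhs at j=6)
Positions where it holds: {0, 1, 2, 3, 4, 5, 6} → 7.

7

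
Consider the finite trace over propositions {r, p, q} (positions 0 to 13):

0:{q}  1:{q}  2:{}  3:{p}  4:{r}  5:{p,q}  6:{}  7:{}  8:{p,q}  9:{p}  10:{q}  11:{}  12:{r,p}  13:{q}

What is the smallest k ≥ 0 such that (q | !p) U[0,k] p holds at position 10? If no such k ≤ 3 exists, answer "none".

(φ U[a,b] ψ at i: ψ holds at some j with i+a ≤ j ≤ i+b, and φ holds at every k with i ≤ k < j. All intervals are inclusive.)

2

Need earliest j ≥ 10 with p, and (q | !p) at every k in [10,j-1].
  j=10: rhs fails.
  j=11: rhs fails.
  j=12: rhs holds; lhs holds on [10,11]. k = 2.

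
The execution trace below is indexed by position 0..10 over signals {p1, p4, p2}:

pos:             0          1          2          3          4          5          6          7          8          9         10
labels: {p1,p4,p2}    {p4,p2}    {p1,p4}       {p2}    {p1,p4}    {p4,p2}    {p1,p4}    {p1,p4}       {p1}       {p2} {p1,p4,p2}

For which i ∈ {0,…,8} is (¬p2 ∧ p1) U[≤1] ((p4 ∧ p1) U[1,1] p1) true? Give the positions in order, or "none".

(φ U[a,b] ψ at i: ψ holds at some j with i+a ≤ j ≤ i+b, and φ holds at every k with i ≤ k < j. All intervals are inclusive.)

Evaluate at each i in [0,8]:
  i=0: ✗ (no rhs in [0,1])
  i=1: ✗ (no rhs in [1,2])
  i=2: ✗ (no rhs in [2,3])
  i=3: ✗ (no rhs in [3,4])
  i=4: ✗ (no rhs in [4,5])
  i=5: ✗ (lhs fails at k=5 before rhs at j=6)
  i=6: ✓ (rhs at j=6)
  i=7: ✓ (rhs at j=7)
  i=8: ✗ (no rhs in [8,9])

6, 7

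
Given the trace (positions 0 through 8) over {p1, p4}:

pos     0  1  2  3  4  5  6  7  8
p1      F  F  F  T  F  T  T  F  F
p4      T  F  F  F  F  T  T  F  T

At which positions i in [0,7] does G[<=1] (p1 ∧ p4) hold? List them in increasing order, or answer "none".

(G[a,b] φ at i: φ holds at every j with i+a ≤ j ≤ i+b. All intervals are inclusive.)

5

Evaluate at each i in [0,7]:
  i=0: ✗ (fails at j=0)
  i=1: ✗ (fails at j=1)
  i=2: ✗ (fails at j=2)
  i=3: ✗ (fails at j=3)
  i=4: ✗ (fails at j=4)
  i=5: ✓ (all of [5,6])
  i=6: ✗ (fails at j=7)
  i=7: ✗ (fails at j=7)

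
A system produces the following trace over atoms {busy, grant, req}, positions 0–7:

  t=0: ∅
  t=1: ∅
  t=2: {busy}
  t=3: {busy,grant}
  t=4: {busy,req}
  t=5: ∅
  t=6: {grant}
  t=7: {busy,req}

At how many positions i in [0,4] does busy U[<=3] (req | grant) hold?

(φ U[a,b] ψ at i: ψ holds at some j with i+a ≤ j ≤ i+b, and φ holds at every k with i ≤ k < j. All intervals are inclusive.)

Evaluate at each i in [0,4]:
  i=0: ✗ (lhs fails at k=0 before rhs at j=3)
  i=1: ✗ (lhs fails at k=1 before rhs at j=3)
  i=2: ✓ (rhs at j=3; lhs holds on [2,2])
  i=3: ✓ (rhs at j=3)
  i=4: ✓ (rhs at j=4)
Positions where it holds: {2, 3, 4} → 3.

3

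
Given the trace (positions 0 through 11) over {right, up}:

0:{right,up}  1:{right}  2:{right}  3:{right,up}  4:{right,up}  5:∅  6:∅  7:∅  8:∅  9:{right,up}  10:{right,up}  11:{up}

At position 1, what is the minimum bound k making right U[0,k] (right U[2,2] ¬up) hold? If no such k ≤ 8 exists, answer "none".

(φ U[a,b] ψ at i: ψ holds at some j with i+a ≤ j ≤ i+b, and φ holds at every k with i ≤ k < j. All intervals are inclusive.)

Need earliest j ≥ 1 with (right U[2,2] ¬up), and right at every k in [1,j-1].
  j=1: rhs fails.
  j=2: rhs fails.
  j=3: rhs holds; lhs holds on [1,2]. k = 2.

2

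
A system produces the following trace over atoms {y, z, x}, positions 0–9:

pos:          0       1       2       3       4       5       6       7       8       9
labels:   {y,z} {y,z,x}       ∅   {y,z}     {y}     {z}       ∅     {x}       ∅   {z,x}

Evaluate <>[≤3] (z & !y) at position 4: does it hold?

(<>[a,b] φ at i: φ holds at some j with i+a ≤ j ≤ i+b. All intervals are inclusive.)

True

Check (z & !y) at each j in [4,7]:
  j=4: false
  j=5: true
  j=6: false
  j=7: false
Found at j=5 → formula holds.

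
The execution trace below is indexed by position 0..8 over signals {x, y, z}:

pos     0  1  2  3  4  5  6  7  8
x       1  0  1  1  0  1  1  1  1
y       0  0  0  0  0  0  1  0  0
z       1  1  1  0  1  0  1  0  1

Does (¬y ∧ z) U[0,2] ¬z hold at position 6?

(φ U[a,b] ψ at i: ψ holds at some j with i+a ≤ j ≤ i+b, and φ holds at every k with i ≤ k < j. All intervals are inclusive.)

Need some j in [6,8] with ¬z, and (¬y ∧ z) at every k in [6,j-1].
  j=6: ¬z false.
  j=7: ¬z holds, but (¬y ∧ z) fails at k=6 → not this j.
  j=8: ¬z false.
No j in the window works → until fails.

Does not hold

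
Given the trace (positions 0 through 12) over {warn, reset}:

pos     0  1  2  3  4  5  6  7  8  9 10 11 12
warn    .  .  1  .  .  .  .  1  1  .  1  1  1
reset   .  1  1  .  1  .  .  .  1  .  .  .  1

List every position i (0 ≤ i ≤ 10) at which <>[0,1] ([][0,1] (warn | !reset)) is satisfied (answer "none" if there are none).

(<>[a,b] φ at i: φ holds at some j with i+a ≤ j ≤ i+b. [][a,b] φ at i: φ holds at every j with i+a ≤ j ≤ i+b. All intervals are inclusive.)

1, 2, 4, 5, 6, 7, 8, 9, 10

Evaluate at each i in [0,10]:
  i=0: ✗ (none in [0,1])
  i=1: ✓ (witness j=2)
  i=2: ✓ (witness j=2)
  i=3: ✗ (none in [3,4])
  i=4: ✓ (witness j=5)
  i=5: ✓ (witness j=5)
  i=6: ✓ (witness j=6)
  i=7: ✓ (witness j=7)
  i=8: ✓ (witness j=8)
  i=9: ✓ (witness j=9)
  i=10: ✓ (witness j=10)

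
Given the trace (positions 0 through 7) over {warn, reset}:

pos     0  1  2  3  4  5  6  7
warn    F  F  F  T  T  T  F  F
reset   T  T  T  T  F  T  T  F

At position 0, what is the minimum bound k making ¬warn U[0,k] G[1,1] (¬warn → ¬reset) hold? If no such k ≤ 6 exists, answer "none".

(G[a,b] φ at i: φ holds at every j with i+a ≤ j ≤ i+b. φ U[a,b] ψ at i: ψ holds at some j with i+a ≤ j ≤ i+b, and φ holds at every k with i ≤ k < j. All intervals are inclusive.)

Need earliest j ≥ 0 with G[1,1] (¬warn → ¬reset), and ¬warn at every k in [0,j-1].
  j=0: rhs fails.
  j=1: rhs fails.
  j=2: rhs holds; lhs holds on [0,1]. k = 2.

2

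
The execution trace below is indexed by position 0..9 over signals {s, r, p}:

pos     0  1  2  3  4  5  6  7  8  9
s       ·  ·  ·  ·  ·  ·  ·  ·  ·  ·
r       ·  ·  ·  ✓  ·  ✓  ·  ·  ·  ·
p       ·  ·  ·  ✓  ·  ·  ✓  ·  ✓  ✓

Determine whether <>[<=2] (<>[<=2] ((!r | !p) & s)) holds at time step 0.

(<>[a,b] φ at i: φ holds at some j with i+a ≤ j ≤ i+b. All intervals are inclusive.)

Check <>[<=2] ((!r | !p) & s) at each j in [0,2]:
  j=0: fails (none in [0,2])
  j=1: fails (none in [1,3])
  j=2: fails (none in [2,4])
No position in the window satisfies it → formula fails.

No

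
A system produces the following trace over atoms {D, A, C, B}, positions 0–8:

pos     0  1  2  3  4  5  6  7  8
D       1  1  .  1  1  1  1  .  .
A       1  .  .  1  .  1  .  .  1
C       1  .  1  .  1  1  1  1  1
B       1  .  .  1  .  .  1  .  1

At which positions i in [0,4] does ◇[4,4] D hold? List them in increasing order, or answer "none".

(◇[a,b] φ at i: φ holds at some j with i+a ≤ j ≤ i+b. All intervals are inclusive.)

0, 1, 2

Evaluate at each i in [0,4]:
  i=0: ✓ (witness j=4)
  i=1: ✓ (witness j=5)
  i=2: ✓ (witness j=6)
  i=3: ✗ (none in [7,7])
  i=4: ✗ (none in [8,8])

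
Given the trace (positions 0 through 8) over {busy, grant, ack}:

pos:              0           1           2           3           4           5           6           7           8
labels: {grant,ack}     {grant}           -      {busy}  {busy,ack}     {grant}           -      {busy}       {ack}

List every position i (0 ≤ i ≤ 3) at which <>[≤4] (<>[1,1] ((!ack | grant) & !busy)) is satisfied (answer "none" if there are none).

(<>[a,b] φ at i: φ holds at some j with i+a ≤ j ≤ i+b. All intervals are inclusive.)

0, 1, 2, 3

Evaluate at each i in [0,3]:
  i=0: ✓ (witness j=0)
  i=1: ✓ (witness j=1)
  i=2: ✓ (witness j=4)
  i=3: ✓ (witness j=4)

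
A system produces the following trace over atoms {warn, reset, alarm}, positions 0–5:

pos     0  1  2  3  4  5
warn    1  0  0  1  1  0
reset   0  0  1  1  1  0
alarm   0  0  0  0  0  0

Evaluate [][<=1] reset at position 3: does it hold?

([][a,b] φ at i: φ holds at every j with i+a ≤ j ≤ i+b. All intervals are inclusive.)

Check reset at every j in [3,4]:
  j=3: true
  j=4: true
All positions satisfy it → formula holds.

Yes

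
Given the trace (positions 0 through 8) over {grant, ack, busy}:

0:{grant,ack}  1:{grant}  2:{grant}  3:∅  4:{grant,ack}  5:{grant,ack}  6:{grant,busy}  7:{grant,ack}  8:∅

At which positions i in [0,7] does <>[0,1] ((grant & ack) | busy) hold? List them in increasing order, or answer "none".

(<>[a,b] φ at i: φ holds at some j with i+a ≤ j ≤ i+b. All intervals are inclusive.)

Evaluate at each i in [0,7]:
  i=0: ✓ (witness j=0)
  i=1: ✗ (none in [1,2])
  i=2: ✗ (none in [2,3])
  i=3: ✓ (witness j=4)
  i=4: ✓ (witness j=4)
  i=5: ✓ (witness j=5)
  i=6: ✓ (witness j=6)
  i=7: ✓ (witness j=7)

0, 3, 4, 5, 6, 7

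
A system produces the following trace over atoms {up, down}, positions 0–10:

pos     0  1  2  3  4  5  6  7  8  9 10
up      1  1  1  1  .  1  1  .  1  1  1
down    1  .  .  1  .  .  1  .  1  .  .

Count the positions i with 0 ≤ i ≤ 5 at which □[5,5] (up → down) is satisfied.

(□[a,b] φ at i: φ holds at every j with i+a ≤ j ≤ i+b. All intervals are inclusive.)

3

Evaluate at each i in [0,5]:
  i=0: ✗ (fails at j=5)
  i=1: ✓ (all of [6,6])
  i=2: ✓ (all of [7,7])
  i=3: ✓ (all of [8,8])
  i=4: ✗ (fails at j=9)
  i=5: ✗ (fails at j=10)
Positions where it holds: {1, 2, 3} → 3.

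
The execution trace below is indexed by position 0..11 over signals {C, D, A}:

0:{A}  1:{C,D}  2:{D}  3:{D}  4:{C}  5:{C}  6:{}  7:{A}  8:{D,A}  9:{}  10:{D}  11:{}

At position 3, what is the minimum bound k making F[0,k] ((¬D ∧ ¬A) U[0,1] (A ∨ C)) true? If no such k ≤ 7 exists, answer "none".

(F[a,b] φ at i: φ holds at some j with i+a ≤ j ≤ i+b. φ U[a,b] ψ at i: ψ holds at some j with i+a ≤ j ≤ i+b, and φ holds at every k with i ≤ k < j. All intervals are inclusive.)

Scan j = 3,4,… for ((¬D ∧ ¬A) U[0,1] (A ∨ C)):
  j=3: fails
  j=4: holds
First hit at j=4, so smallest k = 4-3 = 1.

1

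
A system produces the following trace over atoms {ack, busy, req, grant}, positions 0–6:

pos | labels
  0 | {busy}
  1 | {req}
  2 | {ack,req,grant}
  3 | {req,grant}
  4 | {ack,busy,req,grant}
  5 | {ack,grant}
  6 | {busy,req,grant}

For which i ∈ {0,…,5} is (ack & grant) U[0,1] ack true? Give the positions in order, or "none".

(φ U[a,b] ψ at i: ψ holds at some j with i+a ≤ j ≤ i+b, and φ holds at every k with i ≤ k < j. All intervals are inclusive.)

2, 4, 5

Evaluate at each i in [0,5]:
  i=0: ✗ (no rhs in [0,1])
  i=1: ✗ (lhs fails at k=1 before rhs at j=2)
  i=2: ✓ (rhs at j=2)
  i=3: ✗ (lhs fails at k=3 before rhs at j=4)
  i=4: ✓ (rhs at j=4)
  i=5: ✓ (rhs at j=5)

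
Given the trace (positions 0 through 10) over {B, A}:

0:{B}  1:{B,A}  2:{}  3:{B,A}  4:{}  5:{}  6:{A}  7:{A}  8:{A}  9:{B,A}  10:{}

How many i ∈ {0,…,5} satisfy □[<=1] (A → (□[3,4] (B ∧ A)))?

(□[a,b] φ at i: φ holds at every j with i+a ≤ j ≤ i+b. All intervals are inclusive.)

Evaluate at each i in [0,5]:
  i=0: ✗ (fails at j=1)
  i=1: ✗ (fails at j=1)
  i=2: ✗ (fails at j=3)
  i=3: ✗ (fails at j=3)
  i=4: ✓ (all of [4,5])
  i=5: ✗ (fails at j=6)
Positions where it holds: {4} → 1.

1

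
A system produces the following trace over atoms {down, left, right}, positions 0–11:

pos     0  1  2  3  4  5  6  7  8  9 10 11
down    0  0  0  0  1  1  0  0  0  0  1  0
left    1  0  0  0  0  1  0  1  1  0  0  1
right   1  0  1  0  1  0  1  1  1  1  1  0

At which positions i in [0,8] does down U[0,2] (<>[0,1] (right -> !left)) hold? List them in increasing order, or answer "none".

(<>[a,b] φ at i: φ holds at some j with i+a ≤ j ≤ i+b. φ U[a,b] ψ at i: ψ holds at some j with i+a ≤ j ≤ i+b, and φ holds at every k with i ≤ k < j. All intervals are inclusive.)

Evaluate at each i in [0,8]:
  i=0: ✓ (rhs at j=0)
  i=1: ✓ (rhs at j=1)
  i=2: ✓ (rhs at j=2)
  i=3: ✓ (rhs at j=3)
  i=4: ✓ (rhs at j=4)
  i=5: ✓ (rhs at j=5)
  i=6: ✓ (rhs at j=6)
  i=7: ✗ (lhs fails at k=7 before rhs at j=8)
  i=8: ✓ (rhs at j=8)

0, 1, 2, 3, 4, 5, 6, 8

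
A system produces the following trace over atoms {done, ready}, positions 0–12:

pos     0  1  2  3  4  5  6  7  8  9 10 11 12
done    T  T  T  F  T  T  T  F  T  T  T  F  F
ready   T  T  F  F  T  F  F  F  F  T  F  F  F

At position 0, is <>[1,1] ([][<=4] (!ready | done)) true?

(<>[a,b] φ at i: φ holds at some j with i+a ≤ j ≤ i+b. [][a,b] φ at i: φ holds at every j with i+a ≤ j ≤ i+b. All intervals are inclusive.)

Yes

Check [][<=4] (!ready | done) at each j in [1,1]:
  j=1: holds on [1,5]
Found at j=1 → formula holds.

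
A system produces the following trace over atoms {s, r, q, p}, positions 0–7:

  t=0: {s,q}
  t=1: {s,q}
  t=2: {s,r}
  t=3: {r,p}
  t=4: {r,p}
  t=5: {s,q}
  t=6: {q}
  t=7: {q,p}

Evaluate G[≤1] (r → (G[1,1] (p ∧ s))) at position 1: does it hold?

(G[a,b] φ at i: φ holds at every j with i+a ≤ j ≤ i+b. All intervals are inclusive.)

Check (r → (G[1,1] (p ∧ s))) at every j in [1,2]:
  j=1: antecedent false → ✓
  j=2: antecedent true; consequent fails at 3 → ✗
Fails at j=2 → formula fails.

No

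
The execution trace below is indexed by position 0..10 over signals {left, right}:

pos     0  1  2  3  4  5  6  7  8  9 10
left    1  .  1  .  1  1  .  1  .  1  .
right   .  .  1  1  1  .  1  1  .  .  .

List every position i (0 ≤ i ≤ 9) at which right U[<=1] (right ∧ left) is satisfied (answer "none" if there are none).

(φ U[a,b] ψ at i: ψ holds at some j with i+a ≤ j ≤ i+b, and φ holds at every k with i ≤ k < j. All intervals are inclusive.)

2, 3, 4, 6, 7

Evaluate at each i in [0,9]:
  i=0: ✗ (no rhs in [0,1])
  i=1: ✗ (lhs fails at k=1 before rhs at j=2)
  i=2: ✓ (rhs at j=2)
  i=3: ✓ (rhs at j=4; lhs holds on [3,3])
  i=4: ✓ (rhs at j=4)
  i=5: ✗ (no rhs in [5,6])
  i=6: ✓ (rhs at j=7; lhs holds on [6,6])
  i=7: ✓ (rhs at j=7)
  i=8: ✗ (no rhs in [8,9])
  i=9: ✗ (no rhs in [9,10])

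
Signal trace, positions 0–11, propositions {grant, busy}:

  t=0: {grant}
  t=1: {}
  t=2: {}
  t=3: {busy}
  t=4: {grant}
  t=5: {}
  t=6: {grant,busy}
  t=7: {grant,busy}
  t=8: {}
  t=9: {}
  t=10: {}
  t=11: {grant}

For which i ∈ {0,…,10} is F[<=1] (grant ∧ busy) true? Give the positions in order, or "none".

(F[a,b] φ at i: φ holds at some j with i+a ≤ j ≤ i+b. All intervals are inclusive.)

Evaluate at each i in [0,10]:
  i=0: ✗ (none in [0,1])
  i=1: ✗ (none in [1,2])
  i=2: ✗ (none in [2,3])
  i=3: ✗ (none in [3,4])
  i=4: ✗ (none in [4,5])
  i=5: ✓ (witness j=6)
  i=6: ✓ (witness j=6)
  i=7: ✓ (witness j=7)
  i=8: ✗ (none in [8,9])
  i=9: ✗ (none in [9,10])
  i=10: ✗ (none in [10,11])

5, 6, 7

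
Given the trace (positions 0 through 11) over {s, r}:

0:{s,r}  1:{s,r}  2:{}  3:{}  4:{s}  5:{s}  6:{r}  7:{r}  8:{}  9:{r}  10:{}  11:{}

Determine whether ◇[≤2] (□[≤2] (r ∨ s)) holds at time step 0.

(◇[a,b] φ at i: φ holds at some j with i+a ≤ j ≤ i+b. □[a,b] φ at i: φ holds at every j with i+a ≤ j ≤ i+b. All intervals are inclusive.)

Does not hold

Check □[≤2] (r ∨ s) at each j in [0,2]:
  j=0: fails at 2
  j=1: fails at 2
  j=2: fails at 2
No position in the window satisfies it → formula fails.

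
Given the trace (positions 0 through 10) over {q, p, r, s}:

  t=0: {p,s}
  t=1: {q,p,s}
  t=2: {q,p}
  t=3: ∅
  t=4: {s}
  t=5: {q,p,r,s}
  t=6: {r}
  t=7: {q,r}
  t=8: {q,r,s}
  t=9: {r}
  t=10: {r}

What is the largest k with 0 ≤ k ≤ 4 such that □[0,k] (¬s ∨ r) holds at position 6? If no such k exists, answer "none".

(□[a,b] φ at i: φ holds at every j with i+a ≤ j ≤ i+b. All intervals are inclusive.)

(¬s ∨ r) must hold from j=6 onward; find where it first fails.
  j=6: holds
  j=7: holds
  j=8: holds
  j=9: holds
  j=10: holds
Holds through j=10; largest k = 4.

4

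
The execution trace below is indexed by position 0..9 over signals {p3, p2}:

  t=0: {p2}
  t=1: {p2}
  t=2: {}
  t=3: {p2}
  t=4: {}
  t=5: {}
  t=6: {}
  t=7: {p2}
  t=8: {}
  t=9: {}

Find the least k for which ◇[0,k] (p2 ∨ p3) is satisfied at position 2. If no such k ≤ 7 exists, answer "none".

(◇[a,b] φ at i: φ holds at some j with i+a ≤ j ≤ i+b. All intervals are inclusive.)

Scan j = 2,3,… for (p2 ∨ p3):
  j=2: fails
  j=3: holds
First hit at j=3, so smallest k = 3-2 = 1.

1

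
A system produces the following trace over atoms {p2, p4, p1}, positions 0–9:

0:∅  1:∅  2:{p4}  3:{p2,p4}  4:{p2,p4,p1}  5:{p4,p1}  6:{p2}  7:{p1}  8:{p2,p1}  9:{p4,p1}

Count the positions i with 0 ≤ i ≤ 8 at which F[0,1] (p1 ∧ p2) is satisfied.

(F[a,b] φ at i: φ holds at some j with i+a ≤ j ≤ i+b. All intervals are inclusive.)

Evaluate at each i in [0,8]:
  i=0: ✗ (none in [0,1])
  i=1: ✗ (none in [1,2])
  i=2: ✗ (none in [2,3])
  i=3: ✓ (witness j=4)
  i=4: ✓ (witness j=4)
  i=5: ✗ (none in [5,6])
  i=6: ✗ (none in [6,7])
  i=7: ✓ (witness j=8)
  i=8: ✓ (witness j=8)
Positions where it holds: {3, 4, 7, 8} → 4.

4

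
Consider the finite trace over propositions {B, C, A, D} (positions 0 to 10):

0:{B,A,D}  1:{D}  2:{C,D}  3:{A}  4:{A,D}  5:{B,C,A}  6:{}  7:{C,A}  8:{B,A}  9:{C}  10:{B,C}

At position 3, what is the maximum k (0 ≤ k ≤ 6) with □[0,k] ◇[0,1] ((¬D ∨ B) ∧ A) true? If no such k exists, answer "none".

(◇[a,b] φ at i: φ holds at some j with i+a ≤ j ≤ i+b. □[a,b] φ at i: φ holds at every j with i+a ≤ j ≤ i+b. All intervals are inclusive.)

5

◇[0,1] ((¬D ∨ B) ∧ A) must hold from j=3 onward; find where it first fails.
  j=3: holds
  j=4: holds
  j=5: holds
  j=6: holds
  j=7: holds
  j=8: holds
  j=9: fails
Holds on [3,8], so largest k = 5.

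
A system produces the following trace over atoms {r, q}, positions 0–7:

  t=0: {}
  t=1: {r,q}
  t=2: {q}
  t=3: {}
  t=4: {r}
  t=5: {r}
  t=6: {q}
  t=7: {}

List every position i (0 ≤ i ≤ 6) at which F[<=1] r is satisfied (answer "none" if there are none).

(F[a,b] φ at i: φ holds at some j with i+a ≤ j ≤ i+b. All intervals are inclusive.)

Evaluate at each i in [0,6]:
  i=0: ✓ (witness j=1)
  i=1: ✓ (witness j=1)
  i=2: ✗ (none in [2,3])
  i=3: ✓ (witness j=4)
  i=4: ✓ (witness j=4)
  i=5: ✓ (witness j=5)
  i=6: ✗ (none in [6,7])

0, 1, 3, 4, 5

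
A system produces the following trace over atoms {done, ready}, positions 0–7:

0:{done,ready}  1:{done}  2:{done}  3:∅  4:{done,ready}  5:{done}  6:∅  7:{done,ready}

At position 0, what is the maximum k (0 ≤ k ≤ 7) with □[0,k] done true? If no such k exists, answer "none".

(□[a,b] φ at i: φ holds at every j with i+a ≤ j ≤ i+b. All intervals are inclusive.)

done must hold from j=0 onward; find where it first fails.
  j=0: holds
  j=1: holds
  j=2: holds
  j=3: fails
Holds on [0,2], so largest k = 2.

2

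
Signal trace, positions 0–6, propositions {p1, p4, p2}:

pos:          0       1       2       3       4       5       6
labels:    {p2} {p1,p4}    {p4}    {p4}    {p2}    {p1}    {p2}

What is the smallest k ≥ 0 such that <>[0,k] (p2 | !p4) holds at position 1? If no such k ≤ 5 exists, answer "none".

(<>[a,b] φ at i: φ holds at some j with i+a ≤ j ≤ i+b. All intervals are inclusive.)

3

Scan j = 1,2,… for (p2 | !p4):
  j=1: fails
  j=2: fails
  j=3: fails
  j=4: holds
First hit at j=4, so smallest k = 4-1 = 3.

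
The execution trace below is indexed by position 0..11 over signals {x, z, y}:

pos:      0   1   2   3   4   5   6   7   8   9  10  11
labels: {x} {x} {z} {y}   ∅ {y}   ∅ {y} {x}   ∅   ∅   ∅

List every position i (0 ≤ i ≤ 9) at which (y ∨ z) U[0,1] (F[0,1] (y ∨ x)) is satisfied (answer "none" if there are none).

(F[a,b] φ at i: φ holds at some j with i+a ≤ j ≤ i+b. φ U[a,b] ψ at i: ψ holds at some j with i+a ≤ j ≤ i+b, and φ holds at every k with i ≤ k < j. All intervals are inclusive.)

Evaluate at each i in [0,9]:
  i=0: ✓ (rhs at j=0)
  i=1: ✓ (rhs at j=1)
  i=2: ✓ (rhs at j=2)
  i=3: ✓ (rhs at j=3)
  i=4: ✓ (rhs at j=4)
  i=5: ✓ (rhs at j=5)
  i=6: ✓ (rhs at j=6)
  i=7: ✓ (rhs at j=7)
  i=8: ✓ (rhs at j=8)
  i=9: ✗ (no rhs in [9,10])

0, 1, 2, 3, 4, 5, 6, 7, 8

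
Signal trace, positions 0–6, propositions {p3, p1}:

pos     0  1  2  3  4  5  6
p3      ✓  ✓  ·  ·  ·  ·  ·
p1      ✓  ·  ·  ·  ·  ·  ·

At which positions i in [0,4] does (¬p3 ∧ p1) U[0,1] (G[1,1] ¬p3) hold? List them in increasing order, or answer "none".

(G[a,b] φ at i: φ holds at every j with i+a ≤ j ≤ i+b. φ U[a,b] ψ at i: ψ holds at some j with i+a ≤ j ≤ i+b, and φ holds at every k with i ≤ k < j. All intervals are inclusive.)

1, 2, 3, 4

Evaluate at each i in [0,4]:
  i=0: ✗ (lhs fails at k=0 before rhs at j=1)
  i=1: ✓ (rhs at j=1)
  i=2: ✓ (rhs at j=2)
  i=3: ✓ (rhs at j=3)
  i=4: ✓ (rhs at j=4)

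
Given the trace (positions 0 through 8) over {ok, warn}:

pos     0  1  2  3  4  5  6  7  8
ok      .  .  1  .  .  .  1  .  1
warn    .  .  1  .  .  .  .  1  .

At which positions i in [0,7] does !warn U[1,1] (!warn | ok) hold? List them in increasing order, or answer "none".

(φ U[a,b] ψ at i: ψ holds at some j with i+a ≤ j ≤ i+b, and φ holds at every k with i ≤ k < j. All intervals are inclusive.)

Evaluate at each i in [0,7]:
  i=0: ✓ (rhs at j=1; lhs holds on [0,0])
  i=1: ✓ (rhs at j=2; lhs holds on [1,1])
  i=2: ✗ (lhs fails at k=2 before rhs at j=3)
  i=3: ✓ (rhs at j=4; lhs holds on [3,3])
  i=4: ✓ (rhs at j=5; lhs holds on [4,4])
  i=5: ✓ (rhs at j=6; lhs holds on [5,5])
  i=6: ✗ (no rhs in [7,7])
  i=7: ✗ (lhs fails at k=7 before rhs at j=8)

0, 1, 3, 4, 5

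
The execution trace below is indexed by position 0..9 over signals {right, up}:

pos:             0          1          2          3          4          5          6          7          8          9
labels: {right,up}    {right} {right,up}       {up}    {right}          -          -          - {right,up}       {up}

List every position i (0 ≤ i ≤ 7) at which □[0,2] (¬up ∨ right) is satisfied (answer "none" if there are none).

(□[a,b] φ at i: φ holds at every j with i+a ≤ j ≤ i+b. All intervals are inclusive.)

Evaluate at each i in [0,7]:
  i=0: ✓ (all of [0,2])
  i=1: ✗ (fails at j=3)
  i=2: ✗ (fails at j=3)
  i=3: ✗ (fails at j=3)
  i=4: ✓ (all of [4,6])
  i=5: ✓ (all of [5,7])
  i=6: ✓ (all of [6,8])
  i=7: ✗ (fails at j=9)

0, 4, 5, 6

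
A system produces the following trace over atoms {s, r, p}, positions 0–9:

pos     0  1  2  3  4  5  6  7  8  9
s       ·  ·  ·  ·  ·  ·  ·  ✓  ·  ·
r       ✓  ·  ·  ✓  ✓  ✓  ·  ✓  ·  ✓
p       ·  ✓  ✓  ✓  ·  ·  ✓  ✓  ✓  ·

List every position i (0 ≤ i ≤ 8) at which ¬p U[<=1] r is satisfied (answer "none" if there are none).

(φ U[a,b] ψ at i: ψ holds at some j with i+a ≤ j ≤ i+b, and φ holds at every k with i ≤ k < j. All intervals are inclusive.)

0, 3, 4, 5, 7

Evaluate at each i in [0,8]:
  i=0: ✓ (rhs at j=0)
  i=1: ✗ (no rhs in [1,2])
  i=2: ✗ (lhs fails at k=2 before rhs at j=3)
  i=3: ✓ (rhs at j=3)
  i=4: ✓ (rhs at j=4)
  i=5: ✓ (rhs at j=5)
  i=6: ✗ (lhs fails at k=6 before rhs at j=7)
  i=7: ✓ (rhs at j=7)
  i=8: ✗ (lhs fails at k=8 before rhs at j=9)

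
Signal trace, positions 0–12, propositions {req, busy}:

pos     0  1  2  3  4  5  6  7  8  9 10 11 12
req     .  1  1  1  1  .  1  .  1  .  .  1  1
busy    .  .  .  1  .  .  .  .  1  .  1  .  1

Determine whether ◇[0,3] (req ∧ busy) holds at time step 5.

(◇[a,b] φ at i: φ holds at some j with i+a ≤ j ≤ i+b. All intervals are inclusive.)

Check (req ∧ busy) at each j in [5,8]:
  j=5: false
  j=6: false
  j=7: false
  j=8: true
Found at j=8 → formula holds.

Holds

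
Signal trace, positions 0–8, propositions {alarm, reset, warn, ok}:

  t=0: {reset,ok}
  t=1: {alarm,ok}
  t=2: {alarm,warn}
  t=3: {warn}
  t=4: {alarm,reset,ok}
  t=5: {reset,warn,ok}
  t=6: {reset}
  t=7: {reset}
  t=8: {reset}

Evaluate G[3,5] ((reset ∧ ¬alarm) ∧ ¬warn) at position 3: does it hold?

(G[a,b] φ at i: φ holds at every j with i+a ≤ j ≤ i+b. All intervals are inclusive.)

Check ((reset ∧ ¬alarm) ∧ ¬warn) at every j in [6,8]:
  j=6: true
  j=7: true
  j=8: true
All positions satisfy it → formula holds.

True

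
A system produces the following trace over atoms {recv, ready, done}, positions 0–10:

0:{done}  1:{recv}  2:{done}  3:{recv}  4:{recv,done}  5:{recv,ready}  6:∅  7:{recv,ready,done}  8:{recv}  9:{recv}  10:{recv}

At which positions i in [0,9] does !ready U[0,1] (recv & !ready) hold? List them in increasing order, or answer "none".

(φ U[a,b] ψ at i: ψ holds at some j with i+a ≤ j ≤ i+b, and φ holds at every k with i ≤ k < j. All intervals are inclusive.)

0, 1, 2, 3, 4, 8, 9

Evaluate at each i in [0,9]:
  i=0: ✓ (rhs at j=1; lhs holds on [0,0])
  i=1: ✓ (rhs at j=1)
  i=2: ✓ (rhs at j=3; lhs holds on [2,2])
  i=3: ✓ (rhs at j=3)
  i=4: ✓ (rhs at j=4)
  i=5: ✗ (no rhs in [5,6])
  i=6: ✗ (no rhs in [6,7])
  i=7: ✗ (lhs fails at k=7 before rhs at j=8)
  i=8: ✓ (rhs at j=8)
  i=9: ✓ (rhs at j=9)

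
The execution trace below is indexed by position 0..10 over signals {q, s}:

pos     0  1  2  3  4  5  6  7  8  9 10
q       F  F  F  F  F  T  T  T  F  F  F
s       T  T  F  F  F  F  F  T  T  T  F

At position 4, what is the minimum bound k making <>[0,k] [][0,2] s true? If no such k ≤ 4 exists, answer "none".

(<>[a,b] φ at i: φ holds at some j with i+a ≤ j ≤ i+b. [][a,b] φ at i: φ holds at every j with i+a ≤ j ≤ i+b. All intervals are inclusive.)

3

Scan j = 4,5,… for [][0,2] s:
  j=4: fails
  j=5: fails
  j=6: fails
  j=7: holds
First hit at j=7, so smallest k = 7-4 = 3.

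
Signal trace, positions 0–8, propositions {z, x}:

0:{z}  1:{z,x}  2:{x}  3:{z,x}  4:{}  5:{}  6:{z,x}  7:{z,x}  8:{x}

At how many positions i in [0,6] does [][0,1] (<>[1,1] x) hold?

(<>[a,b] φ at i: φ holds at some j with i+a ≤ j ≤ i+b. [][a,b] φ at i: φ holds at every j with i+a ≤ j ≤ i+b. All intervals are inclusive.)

Evaluate at each i in [0,6]:
  i=0: ✓ (all of [0,1])
  i=1: ✓ (all of [1,2])
  i=2: ✗ (fails at j=3)
  i=3: ✗ (fails at j=3)
  i=4: ✗ (fails at j=4)
  i=5: ✓ (all of [5,6])
  i=6: ✓ (all of [6,7])
Positions where it holds: {0, 1, 5, 6} → 4.

4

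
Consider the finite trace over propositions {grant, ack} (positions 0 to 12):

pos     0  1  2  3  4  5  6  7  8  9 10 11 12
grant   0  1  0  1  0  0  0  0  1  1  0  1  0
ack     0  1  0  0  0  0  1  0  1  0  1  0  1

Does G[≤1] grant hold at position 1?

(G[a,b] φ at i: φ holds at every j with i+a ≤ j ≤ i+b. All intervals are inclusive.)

False

Check grant at every j in [1,2]:
  j=1: true
  j=2: false
Fails at j=2 → formula fails.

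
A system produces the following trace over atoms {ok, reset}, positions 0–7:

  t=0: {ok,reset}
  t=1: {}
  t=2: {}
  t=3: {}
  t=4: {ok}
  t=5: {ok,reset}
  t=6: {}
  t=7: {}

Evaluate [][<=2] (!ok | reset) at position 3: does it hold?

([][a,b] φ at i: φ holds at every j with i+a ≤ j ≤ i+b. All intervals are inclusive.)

Does not hold

Check (!ok | reset) at every j in [3,5]:
  j=3: true
  j=4: false
  j=5: true
Fails at j=4 → formula fails.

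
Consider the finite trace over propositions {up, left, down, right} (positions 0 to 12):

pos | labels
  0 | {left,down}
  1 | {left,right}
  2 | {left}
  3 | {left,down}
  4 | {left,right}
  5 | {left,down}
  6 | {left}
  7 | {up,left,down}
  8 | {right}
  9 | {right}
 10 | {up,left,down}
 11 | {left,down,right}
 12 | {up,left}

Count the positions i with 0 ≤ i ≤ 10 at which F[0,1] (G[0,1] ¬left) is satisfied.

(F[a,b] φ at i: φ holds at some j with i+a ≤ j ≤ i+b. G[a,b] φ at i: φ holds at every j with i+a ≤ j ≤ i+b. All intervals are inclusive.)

Evaluate at each i in [0,10]:
  i=0: ✗ (none in [0,1])
  i=1: ✗ (none in [1,2])
  i=2: ✗ (none in [2,3])
  i=3: ✗ (none in [3,4])
  i=4: ✗ (none in [4,5])
  i=5: ✗ (none in [5,6])
  i=6: ✗ (none in [6,7])
  i=7: ✓ (witness j=8)
  i=8: ✓ (witness j=8)
  i=9: ✗ (none in [9,10])
  i=10: ✗ (none in [10,11])
Positions where it holds: {7, 8} → 2.

2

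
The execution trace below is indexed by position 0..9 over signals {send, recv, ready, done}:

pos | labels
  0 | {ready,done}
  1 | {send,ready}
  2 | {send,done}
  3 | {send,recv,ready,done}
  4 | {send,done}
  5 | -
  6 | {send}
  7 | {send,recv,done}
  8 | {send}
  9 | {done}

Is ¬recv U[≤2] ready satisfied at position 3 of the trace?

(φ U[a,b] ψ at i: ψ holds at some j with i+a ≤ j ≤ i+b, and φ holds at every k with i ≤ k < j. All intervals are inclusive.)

Need some j in [3,5] with ready, and ¬recv at every k in [3,j-1].
  j=3: ready holds; no prefix to check → satisfied.

Yes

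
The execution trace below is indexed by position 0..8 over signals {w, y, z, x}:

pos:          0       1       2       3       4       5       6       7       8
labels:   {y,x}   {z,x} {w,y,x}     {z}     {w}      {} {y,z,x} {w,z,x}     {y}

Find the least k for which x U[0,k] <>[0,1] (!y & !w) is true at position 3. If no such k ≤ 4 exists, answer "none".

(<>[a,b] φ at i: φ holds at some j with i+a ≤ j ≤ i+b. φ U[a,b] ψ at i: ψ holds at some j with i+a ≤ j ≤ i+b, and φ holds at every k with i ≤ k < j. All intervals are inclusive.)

0

Need earliest j ≥ 3 with <>[0,1] (!y & !w), and x at every k in [3,j-1].
  j=3: rhs holds (empty prefix). k = 0.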